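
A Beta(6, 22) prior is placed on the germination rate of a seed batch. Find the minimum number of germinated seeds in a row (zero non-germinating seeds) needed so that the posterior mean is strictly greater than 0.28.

After k germinated seeds and 0 non-germinating seeds the posterior is Beta(6+k, 22), with mean (6+k)/(6+22+k).
Set (6+k)/(28+k) > 0.28 and solve: k > (0.28·28 − 6)/(1 − 0.28) = 2.556.
The smallest integer exceeding 2.556 is 3, and checking k=3: (9)/(31) = 0.2903 > 0.28.

k = 3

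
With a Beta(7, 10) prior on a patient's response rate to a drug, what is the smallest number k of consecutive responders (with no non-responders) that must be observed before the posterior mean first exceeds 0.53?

k = 5

After k responders and 0 non-responders the posterior is Beta(7+k, 10), with mean (7+k)/(7+10+k).
Set (7+k)/(17+k) > 0.53 and solve: k > (0.53·17 − 7)/(1 − 0.53) = 4.277.
The smallest integer exceeding 4.277 is 5.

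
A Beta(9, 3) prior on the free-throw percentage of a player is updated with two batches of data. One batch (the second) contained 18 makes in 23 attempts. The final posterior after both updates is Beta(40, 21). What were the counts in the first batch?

13 makes and 13 misses

Because Beta–binomial updating is additive in the counts, the combined data contributed (α_post−α_prior, β_post−β_prior) successes and failures.
Total across both batches: 40−9=31 makes, 21−3=18 misses.
Subtract the second batch: 31−18=13 makes and 18−5=13 misses.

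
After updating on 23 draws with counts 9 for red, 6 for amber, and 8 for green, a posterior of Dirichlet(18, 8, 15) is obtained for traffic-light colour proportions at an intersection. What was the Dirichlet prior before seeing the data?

For a Dirichlet(α) prior with multinomial counts c, the posterior is Dirichlet(α + c) componentwise.
Subtract each count from the matching posterior parameter: 18−9=9, 8−6=2, 15−8=7.

Dirichlet(9, 2, 7)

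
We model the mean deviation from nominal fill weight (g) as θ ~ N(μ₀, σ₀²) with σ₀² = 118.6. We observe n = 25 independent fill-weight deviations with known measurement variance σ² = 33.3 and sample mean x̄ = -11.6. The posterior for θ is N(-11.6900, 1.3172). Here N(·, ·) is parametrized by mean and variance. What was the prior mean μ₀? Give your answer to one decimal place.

μ₀ = -19.7

The posterior mean is a precision-weighted average: μ_n = (τ₀μ₀ + τ_data·x̄)/(τ₀+τ_data), with τ₀=1/σ₀² and τ_data=n/σ².
Here τ₀ = 1/118.6 = 0.008432 and τ_data = 25/33.3 = 0.750751, so τ_n = 0.759183.
Rearranging for μ₀: μ₀ = (μ_n·τ_n − τ_data·x̄)/τ₀ = (-11.6900·0.759183 − 0.750751·-11.6) / 0.008432 = -0.166138/0.008432 ≈ -19.7.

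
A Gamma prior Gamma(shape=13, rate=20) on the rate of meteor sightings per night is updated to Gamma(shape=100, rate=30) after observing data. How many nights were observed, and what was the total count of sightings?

A Gamma(α, β) prior (rate parametrization) on a Poisson rate with n observations summing to S gives posterior Gamma(α+S, β+n).
Matching: Σxᵢ = 100 − 13 = 87 and n = 30 − 20 = 10.

n = 10 nights with total 87 sightings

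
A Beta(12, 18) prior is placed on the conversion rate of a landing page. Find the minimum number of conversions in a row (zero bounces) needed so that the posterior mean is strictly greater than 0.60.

After k conversions and 0 bounces the posterior is Beta(12+k, 18), with mean (12+k)/(12+18+k).
Set (12+k)/(30+k) > 0.60 and solve: k > (0.60·30 − 12)/(1 − 0.60) = 15.000.
The smallest integer exceeding 15.000 is 16.

k = 16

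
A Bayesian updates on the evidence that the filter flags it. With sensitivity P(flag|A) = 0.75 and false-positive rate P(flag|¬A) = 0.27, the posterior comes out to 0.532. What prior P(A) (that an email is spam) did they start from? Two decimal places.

P(A) = 0.29

Bayes' rule in odds form gives O(A|E) = O(A)·[P(E|A)/P(E|¬A)], hence O(A) = O(A|E)/LR.
Posterior odds = 0.532/(1−0.532) = 1.1368. LR = 0.75/0.27 = 2.7778.
Prior odds = 1.1368/2.7778 = 0.4092, so P(A) = 0.4092/(1+0.4092) ≈ 0.29.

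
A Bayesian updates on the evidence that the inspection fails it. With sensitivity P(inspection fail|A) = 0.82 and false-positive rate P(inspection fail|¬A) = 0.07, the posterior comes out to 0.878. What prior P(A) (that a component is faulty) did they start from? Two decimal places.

Bayes' rule in odds form gives O(A|E) = O(A)·[P(E|A)/P(E|¬A)], hence O(A) = O(A|E)/LR.
Posterior odds = 0.878/(1−0.878) = 7.1967. LR = 0.82/0.07 = 11.7143.
Prior odds = 7.1967/11.7143 = 0.6144, so P(A) = 0.6144/(1+0.6144) ≈ 0.38.

P(A) = 0.38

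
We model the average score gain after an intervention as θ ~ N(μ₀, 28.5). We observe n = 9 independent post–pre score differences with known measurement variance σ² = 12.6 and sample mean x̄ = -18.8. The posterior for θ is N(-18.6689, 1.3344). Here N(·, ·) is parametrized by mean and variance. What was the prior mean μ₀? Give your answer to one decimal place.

μ₀ = -16.0

The posterior mean is a precision-weighted average: μ_n = (τ₀μ₀ + τ_data·x̄)/(τ₀+τ_data), with τ₀=1/σ₀² and τ_data=n/σ².
Here τ₀ = 1/28.5 = 0.035088 and τ_data = 9/12.6 = 0.714286, so τ_n = 0.749374.
Rearranging for μ₀: μ₀ = (μ_n·τ_n − τ_data·x̄)/τ₀ = (-18.6689·0.749374 − 0.714286·-18.8) / 0.035088 = -0.561411/0.035088 ≈ -16.0.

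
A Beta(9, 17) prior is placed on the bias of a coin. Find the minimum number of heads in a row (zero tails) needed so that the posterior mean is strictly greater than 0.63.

After k heads and 0 tails the posterior is Beta(9+k, 17), with mean (9+k)/(9+17+k).
Set (9+k)/(26+k) > 0.63 and solve: k > (0.63·26 − 9)/(1 − 0.63) = 19.946.
The smallest integer exceeding 19.946 is 20.

k = 20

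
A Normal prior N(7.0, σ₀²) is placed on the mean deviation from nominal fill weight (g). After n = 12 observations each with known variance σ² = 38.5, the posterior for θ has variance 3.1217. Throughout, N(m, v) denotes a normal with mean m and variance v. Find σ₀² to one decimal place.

σ₀² = 115.6

Posterior precision equals prior precision plus data precision: 1/σ_n² = 1/σ₀² + n/σ².
So 1/σ₀² = 1/3.1217 − 12/38.5 = 0.320338 − 0.311688 = 0.008650.
Hence σ₀² = 1/0.008650 ≈ 115.6.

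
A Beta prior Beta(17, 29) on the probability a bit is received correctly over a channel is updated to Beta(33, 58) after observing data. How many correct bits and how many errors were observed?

16 correct bits and 29 errors

Under Beta–binomial conjugacy the posterior parameters are (a+s, b+f).
So s = 33 − 17 = 16 and f = 58 − 29 = 29.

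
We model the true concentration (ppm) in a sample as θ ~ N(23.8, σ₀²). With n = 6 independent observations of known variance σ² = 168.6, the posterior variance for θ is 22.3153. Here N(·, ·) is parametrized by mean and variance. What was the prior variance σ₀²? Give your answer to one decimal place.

For the Normal–Normal model with known σ², precisions add: τ_n = τ₀ + n/σ².
So 1/σ₀² = 1/22.3153 − 6/168.6 = 0.044812 − 0.035587 = 0.009225.
Hence σ₀² = 1/0.009225 ≈ 108.4.

σ₀² = 108.4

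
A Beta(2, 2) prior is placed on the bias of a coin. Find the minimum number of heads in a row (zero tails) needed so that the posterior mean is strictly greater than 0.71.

k = 3

After k heads and 0 tails the posterior is Beta(2+k, 2), with mean (2+k)/(2+2+k).
Set (2+k)/(4+k) > 0.71 and solve: k > (0.71·4 − 2)/(1 − 0.71) = 2.897.
The smallest integer exceeding 2.897 is 3, and checking k=3: (5)/(7) = 0.7143 > 0.71.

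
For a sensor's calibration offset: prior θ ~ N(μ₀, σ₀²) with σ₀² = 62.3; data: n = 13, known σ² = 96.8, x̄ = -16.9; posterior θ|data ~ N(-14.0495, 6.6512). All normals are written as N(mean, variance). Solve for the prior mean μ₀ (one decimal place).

With known observation variance, the Normal–Normal posterior has precision τ_n = τ₀ + n/σ² and mean μ_n = (τ₀μ₀ + (n/σ²)x̄)/τ_n.
Here τ₀ = 1/62.3 = 0.016051 and τ_data = 13/96.8 = 0.134298, so τ_n = 0.150349.
Rearranging for μ₀: μ₀ = (μ_n·τ_n − τ_data·x̄)/τ₀ = (-14.0495·0.150349 − 0.134298·-16.9) / 0.016051 = 0.157308/0.016051 ≈ 9.8.

μ₀ = 9.8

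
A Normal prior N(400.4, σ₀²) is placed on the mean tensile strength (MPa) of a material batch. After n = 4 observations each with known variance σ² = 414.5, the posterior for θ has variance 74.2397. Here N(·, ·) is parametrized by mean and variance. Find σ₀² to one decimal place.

σ₀² = 261.8

Posterior precision equals prior precision plus data precision: 1/σ_n² = 1/σ₀² + n/σ².
So 1/σ₀² = 1/74.2397 − 4/414.5 = 0.013470 − 0.009650 = 0.003820.
Hence σ₀² = 1/0.003820 ≈ 261.8.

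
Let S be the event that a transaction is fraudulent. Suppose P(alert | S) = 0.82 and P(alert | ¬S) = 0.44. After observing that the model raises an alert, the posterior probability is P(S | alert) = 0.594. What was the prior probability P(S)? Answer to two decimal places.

Bayes' rule in odds form gives O(S|E) = O(S)·[P(E|S)/P(E|¬S)], hence O(S) = O(S|E)/LR.
Posterior odds = 0.594/(1−0.594) = 1.4631. LR = 0.82/0.44 = 1.8636.
Prior odds = 1.4631/1.8636 = 0.7851, so P(S) = 0.7851/(1+0.7851) ≈ 0.44.

P(S) = 0.44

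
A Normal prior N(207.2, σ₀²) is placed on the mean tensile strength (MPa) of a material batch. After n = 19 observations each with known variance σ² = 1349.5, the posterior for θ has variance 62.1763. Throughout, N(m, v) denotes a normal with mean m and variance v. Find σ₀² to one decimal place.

σ₀² = 499.0

For the Normal–Normal model with known σ², precisions add: τ_n = τ₀ + n/σ².
So 1/σ₀² = 1/62.1763 − 19/1349.5 = 0.016083 − 0.014079 = 0.002004.
Hence σ₀² = 1/0.002004 ≈ 499.0.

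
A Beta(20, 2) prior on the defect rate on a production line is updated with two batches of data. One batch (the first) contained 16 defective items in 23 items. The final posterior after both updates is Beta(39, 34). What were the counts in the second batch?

Sequential conjugate updates are equivalent to a single update on the pooled data, so total successes = posterior α − prior α and total failures = posterior β − prior β.
Total across both batches: 39−20=19 defective items, 34−2=32 good items.
Subtract the first batch: 19−16=3 defective items and 32−7=25 good items.

3 defective items and 25 good items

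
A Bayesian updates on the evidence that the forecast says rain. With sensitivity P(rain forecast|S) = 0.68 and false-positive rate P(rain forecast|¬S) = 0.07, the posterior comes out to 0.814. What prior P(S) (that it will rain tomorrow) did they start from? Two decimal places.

P(S) = 0.31

In odds form, posterior odds = prior odds × likelihood ratio, so prior odds = posterior odds ÷ LR.
Posterior odds = 0.814/(1−0.814) = 4.3763. LR = 0.68/0.07 = 9.7143.
Prior odds = 4.3763/9.7143 = 0.4505, so P(S) = 0.4505/(1+0.4505) ≈ 0.31.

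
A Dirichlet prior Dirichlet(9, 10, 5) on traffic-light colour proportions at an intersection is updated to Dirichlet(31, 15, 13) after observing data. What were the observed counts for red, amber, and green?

counts (22, 5, 8)

For a Dirichlet(α) prior with multinomial counts c, the posterior is Dirichlet(α + c) componentwise.
Counts are posterior − prior componentwise: 31−9=22, 15−10=5, 13−5=8.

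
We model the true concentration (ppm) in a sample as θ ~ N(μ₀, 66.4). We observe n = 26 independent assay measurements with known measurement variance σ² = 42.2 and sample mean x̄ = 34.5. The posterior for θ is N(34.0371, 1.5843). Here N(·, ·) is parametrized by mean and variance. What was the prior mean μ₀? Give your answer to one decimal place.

With known observation variance, the Normal–Normal posterior has precision τ_n = τ₀ + n/σ² and mean μ_n = (τ₀μ₀ + (n/σ²)x̄)/τ_n.
Here τ₀ = 1/66.4 = 0.015060 and τ_data = 26/42.2 = 0.616114, so τ_n = 0.631174.
Rearranging for μ₀: μ₀ = (μ_n·τ_n − τ_data·x̄)/τ₀ = (34.0371·0.631174 − 0.616114·34.5) / 0.015060 = 0.227400/0.015060 ≈ 15.1.

μ₀ = 15.1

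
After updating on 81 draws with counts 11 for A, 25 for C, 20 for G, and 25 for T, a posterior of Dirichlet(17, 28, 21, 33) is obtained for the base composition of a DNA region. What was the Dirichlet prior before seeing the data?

Dirichlet(6, 3, 1, 8)

For a Dirichlet(α) prior with multinomial counts c, the posterior is Dirichlet(α + c) componentwise.
Subtract each count from the matching posterior parameter: 17−11=6, 28−25=3, 21−20=1, 33−25=8.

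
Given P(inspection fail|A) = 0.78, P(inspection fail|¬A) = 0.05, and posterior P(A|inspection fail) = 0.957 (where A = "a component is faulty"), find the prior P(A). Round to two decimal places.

P(A) = 0.59

Bayes' rule in odds form gives O(A|E) = O(A)·[P(E|A)/P(E|¬A)], hence O(A) = O(A|E)/LR.
Posterior odds = 0.957/(1−0.957) = 22.2558. LR = 0.78/0.05 = 15.6000.
Prior odds = 22.2558/15.6000 = 1.4267, so P(A) = 1.4267/(1+1.4267) ≈ 0.59.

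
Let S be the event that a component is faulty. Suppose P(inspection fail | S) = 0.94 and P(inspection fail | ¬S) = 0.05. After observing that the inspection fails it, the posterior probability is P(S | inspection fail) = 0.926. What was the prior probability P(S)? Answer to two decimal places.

Bayes' rule in odds form gives O(S|E) = O(S)·[P(E|S)/P(E|¬S)], hence O(S) = O(S|E)/LR.
Posterior odds = 0.926/(1−0.926) = 12.5135. LR = 0.94/0.05 = 18.8000.
Prior odds = 12.5135/18.8000 = 0.6656, so P(S) = 0.6656/(1+0.6656) ≈ 0.40.

P(S) = 0.40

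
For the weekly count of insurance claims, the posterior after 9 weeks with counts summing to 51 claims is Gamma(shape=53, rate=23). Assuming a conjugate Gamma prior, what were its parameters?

Gamma(shape=2, rate=14)

A Gamma(α, β) prior (rate parametrization) on a Poisson rate with n observations summing to S gives posterior Gamma(α+S, β+n).
So α = 53 − 51 = 2 and β = 23 − 9 = 14.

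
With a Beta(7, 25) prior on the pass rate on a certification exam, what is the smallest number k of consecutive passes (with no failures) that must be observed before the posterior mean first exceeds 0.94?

k = 385

After k passes and 0 failures the posterior is Beta(7+k, 25), with mean (7+k)/(7+25+k).
Set (7+k)/(32+k) > 0.94 and solve: k > (0.94·32 − 7)/(1 − 0.94) = 384.667.
The smallest integer exceeding 384.667 is 385, and checking k=385: (392)/(417) = 0.9400 > 0.94.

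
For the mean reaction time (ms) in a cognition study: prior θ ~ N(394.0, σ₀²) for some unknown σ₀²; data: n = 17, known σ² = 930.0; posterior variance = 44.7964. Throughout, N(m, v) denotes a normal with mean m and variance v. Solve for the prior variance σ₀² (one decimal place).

σ₀² = 247.3

Posterior precision equals prior precision plus data precision: 1/σ_n² = 1/σ₀² + n/σ².
So 1/σ₀² = 1/44.7964 − 17/930.0 = 0.022323 − 0.018280 = 0.004043.
Hence σ₀² = 1/0.004043 ≈ 247.3.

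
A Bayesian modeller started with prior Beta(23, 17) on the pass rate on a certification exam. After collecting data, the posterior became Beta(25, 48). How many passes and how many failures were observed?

2 passes and 31 failures

Under Beta–binomial conjugacy the posterior parameters are (a+s, b+f).
So s = 25 − 23 = 2 and f = 48 − 17 = 31.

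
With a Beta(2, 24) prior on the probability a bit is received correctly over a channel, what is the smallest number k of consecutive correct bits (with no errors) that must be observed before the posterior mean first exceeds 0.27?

k = 7

After k correct bits and 0 errors the posterior is Beta(2+k, 24), with mean (2+k)/(2+24+k).
Set (2+k)/(26+k) > 0.27 and solve: k > (0.27·26 − 2)/(1 − 0.27) = 6.877.
The smallest integer exceeding 6.877 is 7.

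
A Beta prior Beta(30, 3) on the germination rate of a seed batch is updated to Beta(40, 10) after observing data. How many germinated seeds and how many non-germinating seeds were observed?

Beta is conjugate to the binomial likelihood: posterior = Beta(a+s, b+f).
Match parameters: s=40−30=10, f=10−3=7.

10 germinated seeds and 7 non-germinating seeds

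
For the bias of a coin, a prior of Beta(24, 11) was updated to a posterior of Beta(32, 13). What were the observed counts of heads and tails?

Under Beta–binomial conjugacy the posterior parameters are (a+s, b+f).
So s = 32 − 24 = 8 and f = 13 − 11 = 2.

8 heads and 2 tails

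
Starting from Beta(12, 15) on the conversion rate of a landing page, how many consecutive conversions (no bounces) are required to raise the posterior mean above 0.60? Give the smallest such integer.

k = 11

After k conversions and 0 bounces the posterior is Beta(12+k, 15), with mean (12+k)/(12+15+k).
Set (12+k)/(27+k) > 0.60 and solve: k > (0.60·27 − 12)/(1 − 0.60) = 10.500.
The smallest integer exceeding 10.500 is 11.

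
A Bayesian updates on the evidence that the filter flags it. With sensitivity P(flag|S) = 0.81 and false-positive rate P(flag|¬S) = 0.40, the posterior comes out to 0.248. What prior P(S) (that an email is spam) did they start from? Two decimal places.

In odds form, posterior odds = prior odds × likelihood ratio, so prior odds = posterior odds ÷ LR.
Posterior odds = 0.248/(1−0.248) = 0.3298. LR = 0.81/0.40 = 2.0250.
Prior odds = 0.3298/2.0250 = 0.1629, so P(S) = 0.1629/(1+0.1629) ≈ 0.14.

P(S) = 0.14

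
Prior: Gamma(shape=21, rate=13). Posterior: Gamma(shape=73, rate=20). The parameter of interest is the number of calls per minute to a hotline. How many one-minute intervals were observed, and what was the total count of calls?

n = 7 one-minute intervals with total 52 calls

A Gamma(α, β) prior (rate parametrization) on a Poisson rate with n observations summing to S gives posterior Gamma(α+S, β+n).
Matching: Σxᵢ = 73 − 21 = 52 and n = 20 − 13 = 7.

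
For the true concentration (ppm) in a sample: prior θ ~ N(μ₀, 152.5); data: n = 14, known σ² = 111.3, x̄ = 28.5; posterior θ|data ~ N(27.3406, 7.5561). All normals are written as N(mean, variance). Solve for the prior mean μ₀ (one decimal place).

μ₀ = 5.1

The posterior mean is a precision-weighted average: μ_n = (τ₀μ₀ + τ_data·x̄)/(τ₀+τ_data), with τ₀=1/σ₀² and τ_data=n/σ².
Here τ₀ = 1/152.5 = 0.006557 and τ_data = 14/111.3 = 0.125786, so τ_n = 0.132343.
Rearranging for μ₀: μ₀ = (μ_n·τ_n − τ_data·x̄)/τ₀ = (27.3406·0.132343 − 0.125786·28.5) / 0.006557 = 0.033436/0.006557 ≈ 5.1.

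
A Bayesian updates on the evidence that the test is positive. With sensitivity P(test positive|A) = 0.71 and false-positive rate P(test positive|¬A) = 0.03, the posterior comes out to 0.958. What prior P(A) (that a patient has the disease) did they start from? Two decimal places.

Bayes' rule in odds form gives O(A|E) = O(A)·[P(E|A)/P(E|¬A)], hence O(A) = O(A|E)/LR.
Posterior odds = 0.958/(1−0.958) = 22.8095. LR = 0.71/0.03 = 23.6667.
Prior odds = 22.8095/23.6667 = 0.9638, so P(A) = 0.9638/(1+0.9638) ≈ 0.49.

P(A) = 0.49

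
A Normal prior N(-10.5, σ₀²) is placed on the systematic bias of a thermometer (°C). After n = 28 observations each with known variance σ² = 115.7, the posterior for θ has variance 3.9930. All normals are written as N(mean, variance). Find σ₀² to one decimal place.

Posterior precision equals prior precision plus data precision: 1/σ_n² = 1/σ₀² + n/σ².
So 1/σ₀² = 1/3.9930 − 28/115.7 = 0.250438 − 0.242005 = 0.008433.
Hence σ₀² = 1/0.008433 ≈ 118.6.

σ₀² = 118.6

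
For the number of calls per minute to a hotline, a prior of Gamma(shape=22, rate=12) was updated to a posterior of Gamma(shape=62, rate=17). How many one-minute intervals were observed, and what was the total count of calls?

Gamma–Poisson conjugacy: posterior shape = α + Σxᵢ, posterior rate = β + n.
Matching: Σxᵢ = 62 − 22 = 40 and n = 17 − 12 = 5.

n = 5 one-minute intervals with total 40 calls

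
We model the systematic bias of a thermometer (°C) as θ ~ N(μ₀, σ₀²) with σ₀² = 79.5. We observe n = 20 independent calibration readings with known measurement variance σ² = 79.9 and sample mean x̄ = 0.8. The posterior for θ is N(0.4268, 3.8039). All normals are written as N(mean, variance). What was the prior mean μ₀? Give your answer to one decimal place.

μ₀ = -7.0

The posterior mean is a precision-weighted average: μ_n = (τ₀μ₀ + τ_data·x̄)/(τ₀+τ_data), with τ₀=1/σ₀² and τ_data=n/σ².
Here τ₀ = 1/79.5 = 0.012579 and τ_data = 20/79.9 = 0.250313, so τ_n = 0.262892.
Rearranging for μ₀: μ₀ = (μ_n·τ_n − τ_data·x̄)/τ₀ = (0.4268·0.262892 − 0.250313·0.8) / 0.012579 = -0.088048/0.012579 ≈ -7.0.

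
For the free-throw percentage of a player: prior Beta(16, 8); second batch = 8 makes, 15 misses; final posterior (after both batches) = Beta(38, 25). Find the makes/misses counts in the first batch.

Sequential conjugate updates are equivalent to a single update on the pooled data, so total successes = posterior α − prior α and total failures = posterior β − prior β.
Total across both batches: 38−16=22 makes, 25−8=17 misses.
Subtract the second batch: 22−8=14 makes and 17−15=2 misses.

14 makes and 2 misses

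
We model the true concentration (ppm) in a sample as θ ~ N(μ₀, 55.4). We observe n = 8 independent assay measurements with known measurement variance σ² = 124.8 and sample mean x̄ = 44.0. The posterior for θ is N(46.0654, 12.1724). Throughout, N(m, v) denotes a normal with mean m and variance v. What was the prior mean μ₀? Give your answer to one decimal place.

The posterior mean is a precision-weighted average: μ_n = (τ₀μ₀ + τ_data·x̄)/(τ₀+τ_data), with τ₀=1/σ₀² and τ_data=n/σ².
Here τ₀ = 1/55.4 = 0.018051 and τ_data = 8/124.8 = 0.064103, so τ_n = 0.082154.
Rearranging for μ₀: μ₀ = (μ_n·τ_n − τ_data·x̄)/τ₀ = (46.0654·0.082154 − 0.064103·44.0) / 0.018051 = 0.963925/0.018051 ≈ 53.4.

μ₀ = 53.4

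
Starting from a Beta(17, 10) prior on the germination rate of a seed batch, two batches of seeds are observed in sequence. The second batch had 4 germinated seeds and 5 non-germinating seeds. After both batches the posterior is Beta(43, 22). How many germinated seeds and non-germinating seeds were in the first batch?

22 germinated seeds and 7 non-germinating seeds

Sequential conjugate updates are equivalent to a single update on the pooled data, so total successes = posterior α − prior α and total failures = posterior β − prior β.
Total across both batches: 43−17=26 germinated seeds, 22−10=12 non-germinating seeds.
Subtract the second batch: 26−4=22 germinated seeds and 12−5=7 non-germinating seeds.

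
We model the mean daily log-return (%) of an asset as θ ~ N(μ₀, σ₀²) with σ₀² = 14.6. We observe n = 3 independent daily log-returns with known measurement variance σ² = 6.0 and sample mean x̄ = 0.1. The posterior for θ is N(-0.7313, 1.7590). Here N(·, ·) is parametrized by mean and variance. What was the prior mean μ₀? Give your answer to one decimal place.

μ₀ = -6.8

With known observation variance, the Normal–Normal posterior has precision τ_n = τ₀ + n/σ² and mean μ_n = (τ₀μ₀ + (n/σ²)x̄)/τ_n.
Here τ₀ = 1/14.6 = 0.068493 and τ_data = 3/6.0 = 0.500000, so τ_n = 0.568493.
Rearranging for μ₀: μ₀ = (μ_n·τ_n − τ_data·x̄)/τ₀ = (-0.7313·0.568493 − 0.500000·0.1) / 0.068493 = -0.465739/0.068493 ≈ -6.8.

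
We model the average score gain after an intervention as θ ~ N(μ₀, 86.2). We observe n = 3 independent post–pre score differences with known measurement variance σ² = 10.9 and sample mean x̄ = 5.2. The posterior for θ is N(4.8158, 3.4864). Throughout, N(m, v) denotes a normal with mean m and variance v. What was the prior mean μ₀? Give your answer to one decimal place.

μ₀ = -4.3

The posterior mean is a precision-weighted average: μ_n = (τ₀μ₀ + τ_data·x̄)/(τ₀+τ_data), with τ₀=1/σ₀² and τ_data=n/σ².
Here τ₀ = 1/86.2 = 0.011601 and τ_data = 3/10.9 = 0.275229, so τ_n = 0.286830.
Rearranging for μ₀: μ₀ = (μ_n·τ_n − τ_data·x̄)/τ₀ = (4.8158·0.286830 − 0.275229·5.2) / 0.011601 = -0.049875/0.011601 ≈ -4.3.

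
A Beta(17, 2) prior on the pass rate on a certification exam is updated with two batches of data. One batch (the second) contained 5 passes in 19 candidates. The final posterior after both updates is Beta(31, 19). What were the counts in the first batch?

9 passes and 3 failures

Because Beta–binomial updating is additive in the counts, the combined data contributed (α_post−α_prior, β_post−β_prior) successes and failures.
Total across both batches: 31−17=14 passes, 19−2=17 failures.
Subtract the second batch: 14−5=9 passes and 17−14=3 failures.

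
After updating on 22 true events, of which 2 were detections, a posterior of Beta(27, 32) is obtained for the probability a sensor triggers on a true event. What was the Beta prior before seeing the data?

Beta(25, 12)

A Beta(a, b) prior with s successes and f failures in binomial data gives a Beta(a+s, b+f) posterior.
So a = 27 − 2 = 25 and b = 32 − 20 = 12.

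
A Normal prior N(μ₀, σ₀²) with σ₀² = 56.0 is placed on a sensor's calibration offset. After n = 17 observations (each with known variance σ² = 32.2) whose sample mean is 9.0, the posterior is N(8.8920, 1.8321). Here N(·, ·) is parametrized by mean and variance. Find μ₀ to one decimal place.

With known observation variance, the Normal–Normal posterior has precision τ_n = τ₀ + n/σ² and mean μ_n = (τ₀μ₀ + (n/σ²)x̄)/τ_n.
Here τ₀ = 1/56.0 = 0.017857 and τ_data = 17/32.2 = 0.527950, so τ_n = 0.545807.
Rearranging for μ₀: μ₀ = (μ_n·τ_n − τ_data·x̄)/τ₀ = (8.8920·0.545807 − 0.527950·9.0) / 0.017857 = 0.101766/0.017857 ≈ 5.7.

μ₀ = 5.7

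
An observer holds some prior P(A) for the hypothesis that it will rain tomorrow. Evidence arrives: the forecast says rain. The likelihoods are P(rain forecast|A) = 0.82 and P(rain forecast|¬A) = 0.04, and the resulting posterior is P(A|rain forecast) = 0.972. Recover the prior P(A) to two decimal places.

Bayes' rule in odds form gives O(A|E) = O(A)·[P(E|A)/P(E|¬A)], hence O(A) = O(A|E)/LR.
Posterior odds = 0.972/(1−0.972) = 34.7143. LR = 0.82/0.04 = 20.5000.
Prior odds = 34.7143/20.5000 = 1.6934, so P(A) = 1.6934/(1+1.6934) ≈ 0.63.

P(A) = 0.63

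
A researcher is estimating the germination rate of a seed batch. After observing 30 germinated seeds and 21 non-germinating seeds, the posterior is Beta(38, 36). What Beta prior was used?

A Beta(a, b) prior with s successes and f failures in binomial data gives a Beta(a+s, b+f) posterior.
So a = 38 − 30 = 8 and b = 36 − 21 = 15.

Beta(8, 15)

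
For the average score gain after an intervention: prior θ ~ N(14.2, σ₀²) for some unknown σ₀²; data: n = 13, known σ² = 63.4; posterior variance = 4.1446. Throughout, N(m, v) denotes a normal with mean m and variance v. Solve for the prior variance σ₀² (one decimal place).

For the Normal–Normal model with known σ², precisions add: τ_n = τ₀ + n/σ².
So 1/σ₀² = 1/4.1446 − 13/63.4 = 0.241278 − 0.205047 = 0.036231.
Hence σ₀² = 1/0.036231 ≈ 27.6.

σ₀² = 27.6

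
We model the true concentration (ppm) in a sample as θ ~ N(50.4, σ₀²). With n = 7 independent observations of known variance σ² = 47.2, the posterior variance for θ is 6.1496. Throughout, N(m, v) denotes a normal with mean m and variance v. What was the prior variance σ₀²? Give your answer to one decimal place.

σ₀² = 69.9

Posterior precision equals prior precision plus data precision: 1/σ_n² = 1/σ₀² + n/σ².
So 1/σ₀² = 1/6.1496 − 7/47.2 = 0.162612 − 0.148305 = 0.014307.
Hence σ₀² = 1/0.014307 ≈ 69.9.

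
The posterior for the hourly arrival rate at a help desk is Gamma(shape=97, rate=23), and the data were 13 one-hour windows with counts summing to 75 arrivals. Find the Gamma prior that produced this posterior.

A Gamma(α, β) prior (rate parametrization) on a Poisson rate with n observations summing to S gives posterior Gamma(α+S, β+n).
So α = 97 − 75 = 22 and β = 23 − 13 = 10.

Gamma(shape=22, rate=10)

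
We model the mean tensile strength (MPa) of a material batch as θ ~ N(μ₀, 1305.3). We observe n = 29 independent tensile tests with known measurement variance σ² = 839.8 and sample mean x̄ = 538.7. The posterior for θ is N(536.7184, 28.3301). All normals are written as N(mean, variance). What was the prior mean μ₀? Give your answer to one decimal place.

μ₀ = 447.4

With known observation variance, the Normal–Normal posterior has precision τ_n = τ₀ + n/σ² and mean μ_n = (τ₀μ₀ + (n/σ²)x̄)/τ_n.
Here τ₀ = 1/1305.3 = 0.000766 and τ_data = 29/839.8 = 0.034532, so τ_n = 0.035298.
Rearranging for μ₀: μ₀ = (μ_n·τ_n − τ_data·x̄)/τ₀ = (536.7184·0.035298 − 0.034532·538.7) / 0.000766 = 0.342698/0.000766 ≈ 447.4.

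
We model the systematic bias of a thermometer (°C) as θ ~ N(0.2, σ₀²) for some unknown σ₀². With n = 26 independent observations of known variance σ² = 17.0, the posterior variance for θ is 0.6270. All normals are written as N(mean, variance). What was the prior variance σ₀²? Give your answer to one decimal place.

σ₀² = 15.3

For the Normal–Normal model with known σ², precisions add: τ_n = τ₀ + n/σ².
So 1/σ₀² = 1/0.6270 − 26/17.0 = 1.594896 − 1.529412 = 0.065484.
Hence σ₀² = 1/0.065484 ≈ 15.3.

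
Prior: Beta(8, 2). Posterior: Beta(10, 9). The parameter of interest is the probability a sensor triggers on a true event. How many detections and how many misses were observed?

2 detections and 7 misses

Under Beta–binomial conjugacy the posterior parameters are (α+s, β+f).
So s = 10 − 8 = 2 and f = 9 − 2 = 7.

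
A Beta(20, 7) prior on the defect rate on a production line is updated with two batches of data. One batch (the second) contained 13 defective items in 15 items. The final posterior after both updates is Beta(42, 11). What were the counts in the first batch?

9 defective items and 2 good items

Sequential conjugate updates are equivalent to a single update on the pooled data, so total successes = posterior α − prior α and total failures = posterior β − prior β.
Total across both batches: 42−20=22 defective items, 11−7=4 good items.
Subtract the second batch: 22−13=9 defective items and 4−2=2 good items.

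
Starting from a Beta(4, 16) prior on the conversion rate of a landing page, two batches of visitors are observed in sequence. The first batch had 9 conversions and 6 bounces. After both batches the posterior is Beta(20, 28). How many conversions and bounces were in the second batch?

Sequential conjugate updates are equivalent to a single update on the pooled data, so total successes = posterior α − prior α and total failures = posterior β − prior β.
Total across both batches: 20−4=16 conversions, 28−16=12 bounces.
Subtract the first batch: 16−9=7 conversions and 12−6=6 bounces.

7 conversions and 6 bounces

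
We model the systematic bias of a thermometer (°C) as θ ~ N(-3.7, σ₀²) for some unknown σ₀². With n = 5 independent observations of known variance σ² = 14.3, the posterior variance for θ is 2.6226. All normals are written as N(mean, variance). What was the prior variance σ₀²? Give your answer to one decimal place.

σ₀² = 31.6

For the Normal–Normal model with known σ², precisions add: τ_n = τ₀ + n/σ².
So 1/σ₀² = 1/2.6226 − 5/14.3 = 0.381301 − 0.349650 = 0.031651.
Hence σ₀² = 1/0.031651 ≈ 31.6.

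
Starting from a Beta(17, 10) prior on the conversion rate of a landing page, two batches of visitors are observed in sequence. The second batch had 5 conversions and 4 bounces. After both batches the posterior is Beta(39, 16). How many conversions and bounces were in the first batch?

Sequential conjugate updates are equivalent to a single update on the pooled data, so total successes = posterior α − prior α and total failures = posterior β − prior β.
Total across both batches: 39−17=22 conversions, 16−10=6 bounces.
Subtract the second batch: 22−5=17 conversions and 6−4=2 bounces.

17 conversions and 2 bounces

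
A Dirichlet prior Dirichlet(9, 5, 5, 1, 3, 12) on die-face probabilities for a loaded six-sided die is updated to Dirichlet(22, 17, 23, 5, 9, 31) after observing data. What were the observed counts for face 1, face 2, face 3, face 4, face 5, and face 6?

counts (13, 12, 18, 4, 6, 19)

For a Dirichlet(α) prior with multinomial counts c, the posterior is Dirichlet(α + c) componentwise.
Counts are posterior − prior componentwise: 22−9=13, 17−5=12, 23−5=18, 5−1=4, 9−3=6, 31−12=19.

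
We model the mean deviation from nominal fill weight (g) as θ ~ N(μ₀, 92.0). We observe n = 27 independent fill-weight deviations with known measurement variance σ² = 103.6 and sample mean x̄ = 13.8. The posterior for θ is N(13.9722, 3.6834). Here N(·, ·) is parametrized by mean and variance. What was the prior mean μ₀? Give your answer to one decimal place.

μ₀ = 18.1

The posterior mean is a precision-weighted average: μ_n = (τ₀μ₀ + τ_data·x̄)/(τ₀+τ_data), with τ₀=1/σ₀² and τ_data=n/σ².
Here τ₀ = 1/92.0 = 0.010870 and τ_data = 27/103.6 = 0.260618, so τ_n = 0.271488.
Rearranging for μ₀: μ₀ = (μ_n·τ_n − τ_data·x̄)/τ₀ = (13.9722·0.271488 − 0.260618·13.8) / 0.010870 = 0.196756/0.010870 ≈ 18.1.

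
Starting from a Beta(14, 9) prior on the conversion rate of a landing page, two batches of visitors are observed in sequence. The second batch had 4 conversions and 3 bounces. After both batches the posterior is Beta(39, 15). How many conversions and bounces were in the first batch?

Because Beta–binomial updating is additive in the counts, the combined data contributed (α_post−α_prior, β_post−β_prior) successes and failures.
Total across both batches: 39−14=25 conversions, 15−9=6 bounces.
Subtract the second batch: 25−4=21 conversions and 6−3=3 bounces.

21 conversions and 3 bounces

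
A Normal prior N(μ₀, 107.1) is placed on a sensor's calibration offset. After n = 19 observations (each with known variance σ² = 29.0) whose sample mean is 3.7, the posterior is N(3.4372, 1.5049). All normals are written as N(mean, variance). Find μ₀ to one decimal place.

μ₀ = -15.0

With known observation variance, the Normal–Normal posterior has precision τ_n = τ₀ + n/σ² and mean μ_n = (τ₀μ₀ + (n/σ²)x̄)/τ_n.
Here τ₀ = 1/107.1 = 0.009337 and τ_data = 19/29.0 = 0.655172, so τ_n = 0.664509.
Rearranging for μ₀: μ₀ = (μ_n·τ_n − τ_data·x̄)/τ₀ = (3.4372·0.664509 − 0.655172·3.7) / 0.009337 = -0.140086/0.009337 ≈ -15.0.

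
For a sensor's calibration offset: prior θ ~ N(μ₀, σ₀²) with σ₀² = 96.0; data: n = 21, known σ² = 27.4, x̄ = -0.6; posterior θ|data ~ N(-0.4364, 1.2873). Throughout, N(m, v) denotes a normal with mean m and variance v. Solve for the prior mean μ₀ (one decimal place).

With known observation variance, the Normal–Normal posterior has precision τ_n = τ₀ + n/σ² and mean μ_n = (τ₀μ₀ + (n/σ²)x̄)/τ_n.
Here τ₀ = 1/96.0 = 0.010417 and τ_data = 21/27.4 = 0.766423, so τ_n = 0.776840.
Rearranging for μ₀: μ₀ = (μ_n·τ_n − τ_data·x̄)/τ₀ = (-0.4364·0.776840 − 0.766423·-0.6) / 0.010417 = 0.120841/0.010417 ≈ 11.6.

μ₀ = 11.6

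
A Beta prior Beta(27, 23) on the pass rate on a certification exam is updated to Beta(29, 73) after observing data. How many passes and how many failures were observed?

Under Beta–binomial conjugacy the posterior parameters are (a+s, b+f).
Match parameters: s=29−27=2, f=73−23=50.

2 passes and 50 failures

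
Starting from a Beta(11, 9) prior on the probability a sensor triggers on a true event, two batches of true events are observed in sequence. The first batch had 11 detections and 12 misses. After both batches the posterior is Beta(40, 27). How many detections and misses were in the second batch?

Sequential conjugate updates are equivalent to a single update on the pooled data, so total successes = posterior α − prior α and total failures = posterior β − prior β.
Total across both batches: 40−11=29 detections, 27−9=18 misses.
Subtract the first batch: 29−11=18 detections and 18−12=6 misses.

18 detections and 6 misses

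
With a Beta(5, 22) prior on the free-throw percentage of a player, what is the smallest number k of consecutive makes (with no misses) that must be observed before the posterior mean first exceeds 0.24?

After k makes and 0 misses the posterior is Beta(5+k, 22), with mean (5+k)/(5+22+k).
Set (5+k)/(27+k) > 0.24 and solve: k > (0.24·27 − 5)/(1 − 0.24) = 1.947.
The smallest integer exceeding 1.947 is 2, and checking k=2: (7)/(29) = 0.2414 > 0.24.

k = 2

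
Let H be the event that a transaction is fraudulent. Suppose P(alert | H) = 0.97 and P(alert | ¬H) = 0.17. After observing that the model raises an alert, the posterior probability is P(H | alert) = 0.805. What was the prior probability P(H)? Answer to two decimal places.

In odds form, posterior odds = prior odds × likelihood ratio, so prior odds = posterior odds ÷ LR.
Posterior odds = 0.805/(1−0.805) = 4.1282. LR = 0.97/0.17 = 5.7059.
Prior odds = 4.1282/5.7059 = 0.7235, so P(H) = 0.7235/(1+0.7235) ≈ 0.42.

P(H) = 0.42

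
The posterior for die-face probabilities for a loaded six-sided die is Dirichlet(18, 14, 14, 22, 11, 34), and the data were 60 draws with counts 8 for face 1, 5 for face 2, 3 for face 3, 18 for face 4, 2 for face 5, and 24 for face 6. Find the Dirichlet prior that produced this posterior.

Dirichlet(10, 9, 11, 4, 9, 10)

For a Dirichlet(α) prior with multinomial counts c, the posterior is Dirichlet(α + c) componentwise.
Subtract each count from the matching posterior parameter: 18−8=10, 14−5=9, 14−3=11, 22−18=4, 11−2=9, 34−24=10.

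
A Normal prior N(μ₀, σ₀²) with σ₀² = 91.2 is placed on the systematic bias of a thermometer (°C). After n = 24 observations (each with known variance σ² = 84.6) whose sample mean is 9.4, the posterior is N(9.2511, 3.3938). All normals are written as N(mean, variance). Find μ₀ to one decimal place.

μ₀ = 5.4

The posterior mean is a precision-weighted average: μ_n = (τ₀μ₀ + τ_data·x̄)/(τ₀+τ_data), with τ₀=1/σ₀² and τ_data=n/σ².
Here τ₀ = 1/91.2 = 0.010965 and τ_data = 24/84.6 = 0.283688, so τ_n = 0.294653.
Rearranging for μ₀: μ₀ = (μ_n·τ_n − τ_data·x̄)/τ₀ = (9.2511·0.294653 − 0.283688·9.4) / 0.010965 = 0.059197/0.010965 ≈ 5.4.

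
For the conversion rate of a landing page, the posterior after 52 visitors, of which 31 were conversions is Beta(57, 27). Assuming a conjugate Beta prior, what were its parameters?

Beta(26, 6)

Under Beta–binomial conjugacy the posterior parameters are (a+s, b+f).
Subtract the data counts: 57−31=26, 27−21=6.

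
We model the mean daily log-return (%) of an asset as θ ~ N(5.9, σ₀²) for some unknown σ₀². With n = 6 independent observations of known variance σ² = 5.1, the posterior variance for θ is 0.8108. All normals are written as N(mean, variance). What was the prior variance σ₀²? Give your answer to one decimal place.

For the Normal–Normal model with known σ², precisions add: τ_n = τ₀ + n/σ².
So 1/σ₀² = 1/0.8108 − 6/5.1 = 1.233350 − 1.176471 = 0.056879.
Hence σ₀² = 1/0.056879 ≈ 17.6.

σ₀² = 17.6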